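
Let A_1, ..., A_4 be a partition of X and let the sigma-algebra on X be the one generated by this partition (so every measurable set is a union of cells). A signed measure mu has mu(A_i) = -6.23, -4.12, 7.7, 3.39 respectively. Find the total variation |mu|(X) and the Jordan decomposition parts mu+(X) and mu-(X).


Step 1: Every measurable set is a union of atoms (the cells / points), so a Hahn decomposition is
  obtained by grouping atoms by sign: P = union of atoms with mu > 0, N = union of the remaining atoms.
  Atoms in P (indices): 3, 4;  atoms in N (indices): 1, 2
  Positive values: 7.7, 3.39
  Negative values: -6.23, -4.12
Step 2: mu+(X) = mu(P) = sum of positive atom values = 11.09
Step 3: mu-(X) = -mu(N) = sum of |negative atom values| = 10.35
Step 4: |mu|(X) = mu+(X) + mu-(X) = 11.09 + 10.35 = 21.44


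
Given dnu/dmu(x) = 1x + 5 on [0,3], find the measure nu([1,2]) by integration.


nu(A) = integral_A (dnu/dmu) dmu = integral_1^2 (1x + 5) dx
Step 1: Antiderivative F(x) = (1/2)x^2 + 5x
Step 2: F(2) = (1/2)*2^2 + 5*2 = 2 + 10 = 12
Step 3: F(1) = (1/2)*1^2 + 5*1 = 0.5 + 5 = 5.5
Step 4: nu([1,2]) = F(2) - F(1) = 12 - 5.5 = 6.5


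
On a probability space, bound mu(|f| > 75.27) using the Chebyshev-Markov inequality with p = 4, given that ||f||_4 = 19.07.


Chebyshev/Markov inequality: mu(|f| > eps) <= (||f||_p / eps)^p
Step 1: ||f||_4 / eps = 19.07 / 75.27 = 0.253355
Step 2: Raise to power p = 4:
  (0.253355)^4 = 0.00412
Step 3: Therefore mu(|f| > 75.27) <= 0.00412


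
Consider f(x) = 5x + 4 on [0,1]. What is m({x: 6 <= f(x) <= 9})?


f^(-1)([6, 9]) = {x : 6 <= 5x + 4 <= 9}
Solving: (6 - 4)/5 <= x <= (9 - 4)/5
= [0.4, 1]
Intersecting with [0,1]: [0.4, 1]
Measure = 1 - 0.4 = 0.6


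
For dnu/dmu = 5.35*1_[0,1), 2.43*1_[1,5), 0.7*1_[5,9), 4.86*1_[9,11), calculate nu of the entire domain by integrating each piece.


Integrate each piece of the Radon-Nikodym derivative:
Step 1: integral_0^1 5.35 dx = 5.35*(1-0) = 5.35*1 = 5.35
Step 2: integral_1^5 2.43 dx = 2.43*(5-1) = 2.43*4 = 9.72
Step 3: integral_5^9 0.7 dx = 0.7*(9-5) = 0.7*4 = 2.8
Step 4: integral_9^11 4.86 dx = 4.86*(11-9) = 4.86*2 = 9.72
Total: 5.35 + 9.72 + 2.8 + 9.72 = 27.59


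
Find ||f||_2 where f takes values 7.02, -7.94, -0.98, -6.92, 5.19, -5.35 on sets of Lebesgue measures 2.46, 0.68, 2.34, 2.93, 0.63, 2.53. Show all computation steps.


Step 1: Compute |f_i|^2 for each value:
  |7.02|^2 = 49.2804
  |-7.94|^2 = 63.0436
  |-0.98|^2 = 0.9604
  |-6.92|^2 = 47.8864
  |5.19|^2 = 26.9361
  |-5.35|^2 = 28.6225
Step 2: Multiply by measures and sum:
  49.2804 * 2.46 = 121.229784
  63.0436 * 0.68 = 42.869648
  0.9604 * 2.34 = 2.247336
  47.8864 * 2.93 = 140.307152
  26.9361 * 0.63 = 16.969743
  28.6225 * 2.53 = 72.414925
Sum = 121.229784 + 42.869648 + 2.247336 + 140.307152 + 16.969743 + 72.414925 = 396.038588
Step 3: Take the p-th root:
||f||_2 = (396.038588)^(1/2) = 19.900718


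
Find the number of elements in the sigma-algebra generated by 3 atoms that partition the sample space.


Each element of the sigma-algebra is a union of some subset of the 3 atoms.
The number of such subsets is 2^3 = 8.


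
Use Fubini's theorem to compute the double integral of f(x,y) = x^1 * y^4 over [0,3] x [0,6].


By Fubini's theorem, the double integral factors as a product of single integrals:
Step 1: integral_0^3 x^1 dx = [x^2/2] from 0 to 3
     = 3^2/2 = 4.5
Step 2: integral_0^6 y^4 dy = [y^5/5] from 0 to 6
     = 6^5/5 = 1555.2
Step 3: Double integral = 4.5 * 1555.2 = 6998.4


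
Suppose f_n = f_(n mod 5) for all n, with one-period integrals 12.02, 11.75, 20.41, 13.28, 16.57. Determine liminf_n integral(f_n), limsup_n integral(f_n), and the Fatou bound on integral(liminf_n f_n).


The sequence (integral(f_n)) is periodic with period 5, repeating the values 12.02, 11.75, 20.41, 13.28, 16.57 indefinitely.
Step 1: For a periodic sequence, every tail (a_m, a_(m+1), ...) contains all 5 period values infinitely often.
Step 2: Hence inf of every tail = min of the period values = min(12.02, 11.75, 20.41, 13.28, 16.57) = 11.75.
        liminf_n integral(f_n) = sup over m of (inf of tail from m) = 11.75.
Step 3: Similarly sup of every tail = max of the period values = 20.41.
        limsup_n integral(f_n) = 20.41.
Step 4: Fatou's lemma: integral(liminf_n f_n) <= liminf_n integral(f_n) = 11.75.
        So the integral of the pointwise liminf is at most 11.75.


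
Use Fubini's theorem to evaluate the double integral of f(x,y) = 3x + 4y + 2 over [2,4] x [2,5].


By Fubini, integrate in x first, then y.
Step 1: Fix y, integrate over x in [2,4]:
  integral(3x + 4y + 2, x=2..4)
  = 3*(4^2 - 2^2)/2 + (4y + 2)*(4 - 2)
  = 18 + (4y + 2)*2
  = 18 + 8y + 4
  = 22 + 8y
Step 2: Integrate over y in [2,5]:
  integral(22 + 8y, y=2..5)
  = 22*3 + 8*(5^2 - 2^2)/2
  = 66 + 84
  = 150


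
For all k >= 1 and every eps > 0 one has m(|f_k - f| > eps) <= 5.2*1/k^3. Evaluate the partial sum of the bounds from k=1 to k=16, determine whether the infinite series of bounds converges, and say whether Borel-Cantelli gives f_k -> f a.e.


Step 1: List the terms 5.2*1/k^3 for k = 1 to 16:
  k=1: 5.2
  k=2: 0.65
  k=3: 0.192593
  k=4: 0.08125
  k=5: 0.0416
  k=6: 0.024074
  k=7: 0.01516
  k=8: 0.010156
  k=9: 0.007133
  k=10: 0.0052
  k=11: 0.003907
  k=12: 0.003009
  k=13: 0.002367
  k=14: 0.001895
  k=15: 0.001541
  k=16: 0.00127
Step 2: Partial sum = 5.2 + 0.65 + 0.192593 + 0.08125 + 0.0416 + 0.024074 + 0.01516 + 0.010156 + 0.007133 + 0.0052 + 0.003907 + 0.003009 + 0.002367 + 0.001895 + 0.001541 + 0.00127
     = 6.241155
Step 3: The full series sum_(k>=1) 5.2*1/k^3 converges (p-series with p = 3 > 1; a constant multiple of a convergent series converges).
Step 4: Fix eps > 0. Since sum_k m(|f_k - f| > eps) < infinity, the Borel-Cantelli lemma gives
        m(limsup_k {|f_k - f| > eps}) = 0, i.e. for a.e. x, |f_k(x) - f(x)| <= eps for all large k.
        Applying this with eps = 1/j for j = 1, 2, ... and intersecting the countably many full-measure sets,
        for a.e. x we get limsup_k |f_k(x) - f(x)| <= 1/j for every j, hence f_k -> f almost everywhere.
Conclusion: series converges; Borel-Cantelli yields f_k -> f a.e.


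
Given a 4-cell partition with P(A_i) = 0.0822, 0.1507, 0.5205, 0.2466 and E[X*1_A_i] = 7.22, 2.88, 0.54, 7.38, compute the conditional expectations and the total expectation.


For each cell A_i: E[X|A_i] = E[X*1_A_i] / P(A_i)
Step 1: E[X|A_1] = 7.22 / 0.0822 = 87.83455
Step 2: E[X|A_2] = 2.88 / 0.1507 = 19.110816
Step 3: E[X|A_3] = 0.54 / 0.5205 = 1.037464
Step 4: E[X|A_4] = 7.38 / 0.2466 = 29.927007
Verification: E[X] = sum E[X*1_A_i] = 7.22 + 2.88 + 0.54 + 7.38 = 18.02


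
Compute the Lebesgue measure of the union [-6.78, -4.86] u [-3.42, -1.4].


For pairwise disjoint intervals, m(union) = sum of lengths.
= (-4.86 - -6.78) + (-1.4 - -3.42)
= 1.92 + 2.02
= 3.94


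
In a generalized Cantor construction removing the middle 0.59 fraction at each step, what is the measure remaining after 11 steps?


Step 1: At each step, fraction remaining = 1 - 0.59 = 0.41
Step 2: After 11 steps, measure = (0.41)^11
Result = 5.503290e-05


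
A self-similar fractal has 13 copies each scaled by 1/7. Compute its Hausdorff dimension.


For a self-similar set with N copies scaled by 1/r:
dim_H = log(N)/log(r) = log(13)/log(7)
= 2.564949/1.94591
= 1.318123


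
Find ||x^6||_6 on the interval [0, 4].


Step 1: ||f||_6 = (integral_0^4 |x^6|^6 dx)^(1/6)
     = (integral_0^4 x^36 dx)^(1/6)
Step 2: integral_0^4 x^36 dx = [x^37/(37)] from 0 to 4 = 4^37/37
     = 18889465931478580854784/37 = 5.105261e+20
Step 3: ||f||_6 = (5.105261e+20)^(1/6) = 2827.068463


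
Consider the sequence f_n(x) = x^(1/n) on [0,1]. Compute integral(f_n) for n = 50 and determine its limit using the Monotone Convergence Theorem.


At n = 50: f_50(x) = x^(1/50).
Step 1: integral(x^(1/50), 0, 1) = [x^(1/50+1) / (1/50+1)] from 0 to 1
     = 1 / (1/50 + 1) = 1 / ((50+1)/50) = 50/(50+1)
     = 50/51 = 0.980392
Step 2: As n -> infinity, f_n(x) = x^(1/n) -> 1 for x in (0,1], and f_n is increasing in n.
By MCT, lim_n integral(f_n) = integral(lim_n f_n) = integral(1, 0, 1) = 1.
Step 3: Verify convergence: 50/51 = 0.980392 -> 1


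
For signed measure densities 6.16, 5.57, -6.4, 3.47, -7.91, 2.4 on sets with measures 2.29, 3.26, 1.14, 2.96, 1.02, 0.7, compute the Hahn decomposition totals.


Step 1: Compute signed measure on each set:
  Set 1: 6.16 * 2.29 = 14.1064
  Set 2: 5.57 * 3.26 = 18.1582
  Set 3: -6.4 * 1.14 = -7.296
  Set 4: 3.47 * 2.96 = 10.2712
  Set 5: -7.91 * 1.02 = -8.0682
  Set 6: 2.4 * 0.7 = 1.68
Step 2: Total signed measure = (14.1064) + (18.1582) + (-7.296) + (10.2712) + (-8.0682) + (1.68)
     = 28.8516
Step 3: Positive part mu+(X) = sum of positive contributions = 44.2158
Step 4: Negative part mu-(X) = |sum of negative contributions| = 15.3642


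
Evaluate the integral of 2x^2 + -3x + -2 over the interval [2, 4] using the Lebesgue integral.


The Lebesgue integral of a Riemann-integrable function agrees with the Riemann integral.
Antiderivative F(x) = (2/3)x^3 + (-3/2)x^2 + -2x
F(4) = (2/3)*4^3 + (-3/2)*4^2 + -2*4
     = (2/3)*64 + (-3/2)*16 + -2*4
     = 42.666667 + -24 + -8
     = 10.666667
F(2) = -4.666667
Integral = F(4) - F(2) = 10.666667 - -4.666667 = 15.333333


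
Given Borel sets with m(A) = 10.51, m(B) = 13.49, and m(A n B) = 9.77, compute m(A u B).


By inclusion-exclusion: m(A u B) = m(A) + m(B) - m(A n B)
= 10.51 + 13.49 - 9.77
= 14.23


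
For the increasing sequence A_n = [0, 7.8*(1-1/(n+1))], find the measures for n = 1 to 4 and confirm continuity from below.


By continuity of measure from below: if A_n increases to A, then m(A_n) -> m(A).
Here A = [0, 7.8], so m(A) = 7.8
Step 1: a_1 = 7.8*(1 - 1/2) = 3.9, m(A_1) = 3.9
Step 2: a_2 = 7.8*(1 - 1/3) = 5.2, m(A_2) = 5.2
Step 3: a_3 = 7.8*(1 - 1/4) = 5.85, m(A_3) = 5.85
Step 4: a_4 = 7.8*(1 - 1/5) = 6.24, m(A_4) = 6.24
Limit: m(A_n) -> m([0,7.8]) = 7.8


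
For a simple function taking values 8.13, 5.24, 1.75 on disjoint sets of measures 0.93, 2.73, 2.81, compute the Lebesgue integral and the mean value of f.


Step 1: Integral = sum(value_i * measure_i)
= 8.13*0.93 + 5.24*2.73 + 1.75*2.81
= 7.5609 + 14.3052 + 4.9175
= 26.7836
Step 2: Total measure of domain = 0.93 + 2.73 + 2.81 = 6.47
Step 3: Average value = 26.7836 / 6.47 = 4.13966


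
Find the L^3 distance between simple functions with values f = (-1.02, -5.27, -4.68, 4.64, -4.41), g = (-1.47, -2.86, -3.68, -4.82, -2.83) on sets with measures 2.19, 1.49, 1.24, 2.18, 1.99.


Step 1: Compute differences f_i - g_i:
  -1.02 - -1.47 = 0.45
  -5.27 - -2.86 = -2.41
  -4.68 - -3.68 = -1
  4.64 - -4.82 = 9.46
  -4.41 - -2.83 = -1.58
Step 2: Compute |diff|^3 * measure for each set:
  |0.45|^3 * 2.19 = 0.091125 * 2.19 = 0.199564
  |-2.41|^3 * 1.49 = 13.997521 * 1.49 = 20.856306
  |-1|^3 * 1.24 = 1 * 1.24 = 1.24
  |9.46|^3 * 2.18 = 846.590536 * 2.18 = 1845.567368
  |-1.58|^3 * 1.99 = 3.944312 * 1.99 = 7.849181
Step 3: Sum = 1875.712419
Step 4: ||f-g||_3 = (1875.712419)^(1/3) = 12.332622


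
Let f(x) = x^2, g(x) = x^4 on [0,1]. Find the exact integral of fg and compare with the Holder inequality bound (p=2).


Step 1: Exact integral of f*g = integral(x^6, 0, 1) = 1/7
     = 0.142857
Step 2: Holder bound with p=2, q=2:
  ||f||_p = (integral x^4 dx)^(1/2) = (1/5)^(1/2) = 0.447214
  ||g||_q = (integral x^8 dx)^(1/2) = (1/9)^(1/2) = 0.333333
Step 3: Holder bound = ||f||_p * ||g||_q = 0.447214 * 0.333333 = 0.149071
Verification: 0.142857 <= 0.149071 (Holder holds)


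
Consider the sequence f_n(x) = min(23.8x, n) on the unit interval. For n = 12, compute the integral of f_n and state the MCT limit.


f(x) = 23.8x on [0,1]; f_n(x) = min(23.8x, n). At n = 12:
Step 1: f(x) reaches 12 at x = 12/23.8 = 0.504202
Step 2: integral(f_12) = integral(23.8x, 0, 0.504202) + integral(12, 0.504202, 1)
       = 23.8*0.504202^2/2 + 12*(1 - 0.504202)
       = 3.02521 + 5.94958
       = 8.97479
Step 3: As n -> infinity, f_n increases to f, so by MCT integral(f_n) -> integral(f) = 23.8/2 = 11.9.
Convergence: integral(f_12) = 8.97479 -> 11.9 as n -> infinity


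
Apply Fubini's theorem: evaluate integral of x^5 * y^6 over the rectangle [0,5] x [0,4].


By Fubini's theorem, the double integral factors as a product of single integrals:
Step 1: integral_0^5 x^5 dx = [x^6/6] from 0 to 5
     = 5^6/6 = 2604.166667
Step 2: integral_0^4 y^6 dy = [y^7/7] from 0 to 4
     = 4^7/7 = 2340.571429
Step 3: Double integral = 2604.166667 * 2340.571429 = 6.095238e+06


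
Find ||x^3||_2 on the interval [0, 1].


Step 1: ||f||_2 = (integral_0^1 |x^3|^2 dx)^(1/2)
     = (integral_0^1 x^6 dx)^(1/2)
Step 2: integral_0^1 x^6 dx = [x^7/(7)] from 0 to 1 = 1^7/7
     = 1/7 = 0.142857
Step 3: ||f||_2 = (0.142857)^(1/2) = 0.377964


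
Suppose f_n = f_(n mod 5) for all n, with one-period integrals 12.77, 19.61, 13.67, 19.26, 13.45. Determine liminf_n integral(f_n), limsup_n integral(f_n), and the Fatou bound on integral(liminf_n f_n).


The sequence (integral(f_n)) is periodic with period 5, repeating the values 12.77, 19.61, 13.67, 19.26, 13.45 indefinitely.
Step 1: For a periodic sequence, every tail (a_m, a_(m+1), ...) contains all 5 period values infinitely often.
Step 2: Hence inf of every tail = min of the period values = min(12.77, 19.61, 13.67, 19.26, 13.45) = 12.77.
        liminf_n integral(f_n) = sup over m of (inf of tail from m) = 12.77.
Step 3: Similarly sup of every tail = max of the period values = 19.61.
        limsup_n integral(f_n) = 19.61.
Step 4: Fatou's lemma: integral(liminf_n f_n) <= liminf_n integral(f_n) = 12.77.
        So the integral of the pointwise liminf is at most 12.77.


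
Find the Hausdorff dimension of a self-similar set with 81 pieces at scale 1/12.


For a self-similar set with N copies scaled by 1/r:
dim_H = log(N)/log(r) = log(81)/log(12)
= 4.394449/2.484907
= 1.768456


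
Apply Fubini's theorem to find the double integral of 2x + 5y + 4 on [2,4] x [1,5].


By Fubini, integrate in x first, then y.
Step 1: Fix y, integrate over x in [2,4]:
  integral(2x + 5y + 4, x=2..4)
  = 2*(4^2 - 2^2)/2 + (5y + 4)*(4 - 2)
  = 12 + (5y + 4)*2
  = 12 + 10y + 8
  = 20 + 10y
Step 2: Integrate over y in [1,5]:
  integral(20 + 10y, y=1..5)
  = 20*4 + 10*(5^2 - 1^2)/2
  = 80 + 120
  = 200


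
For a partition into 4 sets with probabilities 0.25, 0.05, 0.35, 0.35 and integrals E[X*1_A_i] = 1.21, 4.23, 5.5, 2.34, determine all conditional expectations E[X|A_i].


For each cell A_i: E[X|A_i] = E[X*1_A_i] / P(A_i)
Step 1: E[X|A_1] = 1.21 / 0.25 = 4.84
Step 2: E[X|A_2] = 4.23 / 0.05 = 84.6
Step 3: E[X|A_3] = 5.5 / 0.35 = 15.714286
Step 4: E[X|A_4] = 2.34 / 0.35 = 6.685714
Verification: E[X] = sum E[X*1_A_i] = 1.21 + 4.23 + 5.5 + 2.34 = 13.28


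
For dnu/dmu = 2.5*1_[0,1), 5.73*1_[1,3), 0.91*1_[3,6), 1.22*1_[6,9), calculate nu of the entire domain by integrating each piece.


Integrate each piece of the Radon-Nikodym derivative:
Step 1: integral_0^1 2.5 dx = 2.5*(1-0) = 2.5*1 = 2.5
Step 2: integral_1^3 5.73 dx = 5.73*(3-1) = 5.73*2 = 11.46
Step 3: integral_3^6 0.91 dx = 0.91*(6-3) = 0.91*3 = 2.73
Step 4: integral_6^9 1.22 dx = 1.22*(9-6) = 1.22*3 = 3.66
Total: 2.5 + 11.46 + 2.73 + 3.66 = 20.35


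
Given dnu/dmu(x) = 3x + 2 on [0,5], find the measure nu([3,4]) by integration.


nu(A) = integral_A (dnu/dmu) dmu = integral_3^4 (3x + 2) dx
Step 1: Antiderivative F(x) = (3/2)x^2 + 2x
Step 2: F(4) = (3/2)*4^2 + 2*4 = 24 + 8 = 32
Step 3: F(3) = (3/2)*3^2 + 2*3 = 13.5 + 6 = 19.5
Step 4: nu([3,4]) = F(4) - F(3) = 32 - 19.5 = 12.5


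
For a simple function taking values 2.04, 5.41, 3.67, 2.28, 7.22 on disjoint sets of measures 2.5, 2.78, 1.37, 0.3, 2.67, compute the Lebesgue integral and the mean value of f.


Step 1: Integral = sum(value_i * measure_i)
= 2.04*2.5 + 5.41*2.78 + 3.67*1.37 + 2.28*0.3 + 7.22*2.67
= 5.1 + 15.0398 + 5.0279 + 0.684 + 19.2774
= 45.1291
Step 2: Total measure of domain = 2.5 + 2.78 + 1.37 + 0.3 + 2.67 = 9.62
Step 3: Average value = 45.1291 / 9.62 = 4.691175


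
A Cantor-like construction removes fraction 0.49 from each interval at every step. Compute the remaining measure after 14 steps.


Step 1: At each step, fraction remaining = 1 - 0.49 = 0.51
Step 2: After 14 steps, measure = (0.51)^14
Result = 8.053459e-05


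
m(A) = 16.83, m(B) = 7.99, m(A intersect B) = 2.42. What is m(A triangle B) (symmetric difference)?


m(A Delta B) = m(A) + m(B) - 2*m(A n B)
= 16.83 + 7.99 - 2*2.42
= 16.83 + 7.99 - 4.84
= 19.98


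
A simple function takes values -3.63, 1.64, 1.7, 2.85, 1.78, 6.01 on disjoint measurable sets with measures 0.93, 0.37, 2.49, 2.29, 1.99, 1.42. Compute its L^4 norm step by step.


Step 1: Compute |f_i|^4 for each value:
  |-3.63|^4 = 173.630694
  |1.64|^4 = 7.233948
  |1.7|^4 = 8.3521
  |2.85|^4 = 65.975006
  |1.78|^4 = 10.038759
  |6.01|^4 = 1304.661624
Step 2: Multiply by measures and sum:
  173.630694 * 0.93 = 161.476545
  7.233948 * 0.37 = 2.676561
  8.3521 * 2.49 = 20.796729
  65.975006 * 2.29 = 151.082764
  10.038759 * 1.99 = 19.97713
  1304.661624 * 1.42 = 1852.619506
Sum = 161.476545 + 2.676561 + 20.796729 + 151.082764 + 19.97713 + 1852.619506 = 2208.629235
Step 3: Take the p-th root:
||f||_4 = (2208.629235)^(1/4) = 6.855367


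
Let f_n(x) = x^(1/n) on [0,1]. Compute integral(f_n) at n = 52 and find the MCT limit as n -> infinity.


At n = 52: f_52(x) = x^(1/52).
Step 1: integral(x^(1/52), 0, 1) = [x^(1/52+1) / (1/52+1)] from 0 to 1
     = 1 / (1/52 + 1) = 1 / ((52+1)/52) = 52/(52+1)
     = 52/53 = 0.981132
Step 2: As n -> infinity, f_n(x) = x^(1/n) -> 1 for x in (0,1], and f_n is increasing in n.
By MCT, lim_n integral(f_n) = integral(lim_n f_n) = integral(1, 0, 1) = 1.
Step 3: Verify convergence: 52/53 = 0.981132 -> 1


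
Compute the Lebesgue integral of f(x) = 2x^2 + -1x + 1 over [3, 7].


The Lebesgue integral of a Riemann-integrable function agrees with the Riemann integral.
Antiderivative F(x) = (2/3)x^3 + (-1/2)x^2 + 1x
F(7) = (2/3)*7^3 + (-1/2)*7^2 + 1*7
     = (2/3)*343 + (-1/2)*49 + 1*7
     = 228.666667 + -24.5 + 7
     = 211.166667
F(3) = 16.5
Integral = F(7) - F(3) = 211.166667 - 16.5 = 194.666667


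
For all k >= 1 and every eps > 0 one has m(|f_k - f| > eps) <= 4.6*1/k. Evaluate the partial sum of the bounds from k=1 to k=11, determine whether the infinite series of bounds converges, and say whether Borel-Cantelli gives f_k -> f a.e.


Step 1: List the terms 4.6*1/k for k = 1 to 11:
  k=1: 4.6
  k=2: 2.3
  k=3: 1.533333
  k=4: 1.15
  k=5: 0.92
  k=6: 0.766667
  k=7: 0.657143
  k=8: 0.575
  k=9: 0.511111
  k=10: 0.46
  k=11: 0.418182
Step 2: Partial sum = 4.6 + 2.3 + 1.533333 + 1.15 + 0.92 + 0.766667 + 0.657143 + 0.575 + 0.511111 + 0.46 + 0.418182
     = 13.891436
Step 3: The full series sum_(k>=1) 4.6*1/k diverges (harmonic series, p = 1; a nonzero constant multiple of a divergent series diverges).
Step 4: The (first) Borel-Cantelli lemma requires a summable sequence of measures, so it does not apply here;
        from this bound alone no conclusion about a.e. convergence can be drawn (convergence in measure still
        gives an a.e.-convergent subsequence, but not a.e. convergence of the whole sequence).
Conclusion: series diverges; Borel-Cantelli is inconclusive about a.e. convergence of f_k.


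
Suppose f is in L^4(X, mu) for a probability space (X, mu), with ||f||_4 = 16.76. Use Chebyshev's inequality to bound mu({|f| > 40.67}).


Chebyshev/Markov inequality: mu(|f| > eps) <= (||f||_p / eps)^p
Step 1: ||f||_4 / eps = 16.76 / 40.67 = 0.412097
Step 2: Raise to power p = 4:
  (0.412097)^4 = 0.02884
Step 3: Therefore mu(|f| > 40.67) <= 0.02884


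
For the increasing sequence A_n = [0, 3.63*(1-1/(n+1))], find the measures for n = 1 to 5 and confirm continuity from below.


By continuity of measure from below: if A_n increases to A, then m(A_n) -> m(A).
Here A = [0, 3.63], so m(A) = 3.63
Step 1: a_1 = 3.63*(1 - 1/2) = 1.815, m(A_1) = 1.815
Step 2: a_2 = 3.63*(1 - 1/3) = 2.42, m(A_2) = 2.42
Step 3: a_3 = 3.63*(1 - 1/4) = 2.7225, m(A_3) = 2.7225
Step 4: a_4 = 3.63*(1 - 1/5) = 2.904, m(A_4) = 2.904
Step 5: a_5 = 3.63*(1 - 1/6) = 3.025, m(A_5) = 3.025
Limit: m(A_n) -> m([0,3.63]) = 3.63


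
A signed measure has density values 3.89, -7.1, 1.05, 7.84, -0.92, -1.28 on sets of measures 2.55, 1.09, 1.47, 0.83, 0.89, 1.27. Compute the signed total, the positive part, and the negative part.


Step 1: Compute signed measure on each set:
  Set 1: 3.89 * 2.55 = 9.9195
  Set 2: -7.1 * 1.09 = -7.739
  Set 3: 1.05 * 1.47 = 1.5435
  Set 4: 7.84 * 0.83 = 6.5072
  Set 5: -0.92 * 0.89 = -0.8188
  Set 6: -1.28 * 1.27 = -1.6256
Step 2: Total signed measure = (9.9195) + (-7.739) + (1.5435) + (6.5072) + (-0.8188) + (-1.6256)
     = 7.7868
Step 3: Positive part mu+(X) = sum of positive contributions = 17.9702
Step 4: Negative part mu-(X) = |sum of negative contributions| = 10.1834


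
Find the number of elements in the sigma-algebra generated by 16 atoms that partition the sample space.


Each element of the sigma-algebra is a union of some subset of the 16 atoms.
The number of such subsets is 2^16 = 65536.


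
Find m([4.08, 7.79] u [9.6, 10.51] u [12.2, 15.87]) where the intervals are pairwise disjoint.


For pairwise disjoint intervals, m(union) = sum of lengths.
= (7.79 - 4.08) + (10.51 - 9.6) + (15.87 - 12.2)
= 3.71 + 0.91 + 3.67
= 8.29


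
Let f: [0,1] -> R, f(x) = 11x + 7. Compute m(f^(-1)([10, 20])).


f^(-1)([10, 20]) = {x : 10 <= 11x + 7 <= 20}
Solving: (10 - 7)/11 <= x <= (20 - 7)/11
= [0.272727, 1.181818]
Intersecting with [0,1]: [0.272727, 1]
Measure = 1 - 0.272727 = 0.727273


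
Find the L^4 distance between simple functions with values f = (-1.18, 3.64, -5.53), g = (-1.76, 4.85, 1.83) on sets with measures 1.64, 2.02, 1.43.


Step 1: Compute differences f_i - g_i:
  -1.18 - -1.76 = 0.58
  3.64 - 4.85 = -1.21
  -5.53 - 1.83 = -7.36
Step 2: Compute |diff|^4 * measure for each set:
  |0.58|^4 * 1.64 = 0.113165 * 1.64 = 0.185591
  |-1.21|^4 * 2.02 = 2.143589 * 2.02 = 4.330049
  |-7.36|^4 * 1.43 = 2934.345564 * 1.43 = 4196.114157
Step 3: Sum = 4200.629797
Step 4: ||f-g||_4 = (4200.629797)^(1/4) = 8.050607


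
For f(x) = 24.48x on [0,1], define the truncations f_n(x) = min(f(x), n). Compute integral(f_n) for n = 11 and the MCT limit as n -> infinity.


f(x) = 24.48x on [0,1]; f_n(x) = min(24.48x, n). At n = 11:
Step 1: f(x) reaches 11 at x = 11/24.48 = 0.449346
Step 2: integral(f_11) = integral(24.48x, 0, 0.449346) + integral(11, 0.449346, 1)
       = 24.48*0.449346^2/2 + 11*(1 - 0.449346)
       = 2.471405 + 6.05719
       = 8.528595
Step 3: As n -> infinity, f_n increases to f, so by MCT integral(f_n) -> integral(f) = 24.48/2 = 12.24.
Convergence: integral(f_11) = 8.528595 -> 12.24 as n -> infinity


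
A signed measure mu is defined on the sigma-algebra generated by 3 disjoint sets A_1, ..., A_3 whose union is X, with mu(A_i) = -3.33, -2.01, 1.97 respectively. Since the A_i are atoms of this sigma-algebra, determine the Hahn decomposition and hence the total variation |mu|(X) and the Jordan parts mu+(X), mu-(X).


Step 1: Every measurable set is a union of atoms (the cells / points), so a Hahn decomposition is
  obtained by grouping atoms by sign: P = union of atoms with mu > 0, N = union of the remaining atoms.
  Atoms in P (indices): 3;  atoms in N (indices): 1, 2
  Positive values: 1.97
  Negative values: -3.33, -2.01
Step 2: mu+(X) = mu(P) = sum of positive atom values = 1.97
Step 3: mu-(X) = -mu(N) = sum of |negative atom values| = 5.34
Step 4: |mu|(X) = mu+(X) + mu-(X) = 1.97 + 5.34 = 7.31


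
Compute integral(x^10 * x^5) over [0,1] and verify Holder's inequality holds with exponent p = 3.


Step 1: Exact integral of f*g = integral(x^15, 0, 1) = 1/16
     = 0.0625
Step 2: Holder bound with p=3, q=1.5:
  ||f||_p = (integral x^30 dx)^(1/3) = (1/31)^(1/3) = 0.318331
  ||g||_q = (integral x^7.5 dx)^(1/1.5) = (1/8.5)^(1/1.5) = 0.240097
Step 3: Holder bound = ||f||_p * ||g||_q = 0.318331 * 0.240097 = 0.076431
Verification: 0.0625 <= 0.076431 (Holder holds)


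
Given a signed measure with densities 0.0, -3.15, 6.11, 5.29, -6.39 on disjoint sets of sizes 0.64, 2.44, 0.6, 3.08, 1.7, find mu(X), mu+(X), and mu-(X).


Step 1: Compute signed measure on each set:
  Set 1: 0.0 * 0.64 = 0.0
  Set 2: -3.15 * 2.44 = -7.686
  Set 3: 6.11 * 0.6 = 3.666
  Set 4: 5.29 * 3.08 = 16.2932
  Set 5: -6.39 * 1.7 = -10.863
Step 2: Total signed measure = (0.0) + (-7.686) + (3.666) + (16.2932) + (-10.863)
     = 1.4102
Step 3: Positive part mu+(X) = sum of positive contributions = 19.9592
Step 4: Negative part mu-(X) = |sum of negative contributions| = 18.549


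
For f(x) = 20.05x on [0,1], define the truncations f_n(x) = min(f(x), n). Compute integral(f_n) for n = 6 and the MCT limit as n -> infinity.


f(x) = 20.05x on [0,1]; f_n(x) = min(20.05x, n). At n = 6:
Step 1: f(x) reaches 6 at x = 6/20.05 = 0.299252
Step 2: integral(f_6) = integral(20.05x, 0, 0.299252) + integral(6, 0.299252, 1)
       = 20.05*0.299252^2/2 + 6*(1 - 0.299252)
       = 0.897756 + 4.204489
       = 5.102244
Step 3: As n -> infinity, f_n increases to f, so by MCT integral(f_n) -> integral(f) = 20.05/2 = 10.025.
Convergence: integral(f_6) = 5.102244 -> 10.025 as n -> infinity


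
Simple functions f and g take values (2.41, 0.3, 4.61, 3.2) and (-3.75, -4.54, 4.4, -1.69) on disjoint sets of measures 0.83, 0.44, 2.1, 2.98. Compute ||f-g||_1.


Step 1: Compute differences f_i - g_i:
  2.41 - -3.75 = 6.16
  0.3 - -4.54 = 4.84
  4.61 - 4.4 = 0.21
  3.2 - -1.69 = 4.89
Step 2: Compute |diff|^1 * measure for each set:
  |6.16|^1 * 0.83 = 6.16 * 0.83 = 5.1128
  |4.84|^1 * 0.44 = 4.84 * 0.44 = 2.1296
  |0.21|^1 * 2.1 = 0.21 * 2.1 = 0.441
  |4.89|^1 * 2.98 = 4.89 * 2.98 = 14.5722
Step 3: Sum = 22.2556
Step 4: ||f-g||_1 = (22.2556)^(1/1) = 22.2556


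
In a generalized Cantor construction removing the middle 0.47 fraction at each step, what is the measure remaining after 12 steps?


Step 1: At each step, fraction remaining = 1 - 0.47 = 0.53
Step 2: After 12 steps, measure = (0.53)^12
Result = 4.912589e-04


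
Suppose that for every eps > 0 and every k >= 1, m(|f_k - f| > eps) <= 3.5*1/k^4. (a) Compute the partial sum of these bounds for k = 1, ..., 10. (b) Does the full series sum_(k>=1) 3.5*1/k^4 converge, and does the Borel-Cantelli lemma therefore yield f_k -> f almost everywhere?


Step 1: List the terms 3.5*1/k^4 for k = 1 to 10:
  k=1: 3.5
  k=2: 0.21875
  k=3: 0.04321
  k=4: 0.013672
  k=5: 0.0056
  k=6: 0.002701
  k=7: 0.001458
  k=8: 8.544922e-04
  k=9: 5.334553e-04
  k=10: 3.500000e-04
Step 2: Partial sum = 3.5 + 0.21875 + 0.04321 + 0.013672 + 0.0056 + 0.002701 + 0.001458 + 8.544922e-04 + 5.334553e-04 + 3.500000e-04
     = 3.787128
Step 3: The full series sum_(k>=1) 3.5*1/k^4 converges (p-series with p = 4 > 1; a constant multiple of a convergent series converges).
Step 4: Fix eps > 0. Since sum_k m(|f_k - f| > eps) < infinity, the Borel-Cantelli lemma gives
        m(limsup_k {|f_k - f| > eps}) = 0, i.e. for a.e. x, |f_k(x) - f(x)| <= eps for all large k.
        Applying this with eps = 1/j for j = 1, 2, ... and intersecting the countably many full-measure sets,
        for a.e. x we get limsup_k |f_k(x) - f(x)| <= 1/j for every j, hence f_k -> f almost everywhere.
Conclusion: series converges; Borel-Cantelli yields f_k -> f a.e.


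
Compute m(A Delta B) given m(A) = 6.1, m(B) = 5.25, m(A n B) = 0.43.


m(A Delta B) = m(A) + m(B) - 2*m(A n B)
= 6.1 + 5.25 - 2*0.43
= 6.1 + 5.25 - 0.86
= 10.49


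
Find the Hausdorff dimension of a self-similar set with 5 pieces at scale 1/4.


For a self-similar set with N copies scaled by 1/r:
dim_H = log(N)/log(r) = log(5)/log(4)
= 1.609438/1.386294
= 1.160964


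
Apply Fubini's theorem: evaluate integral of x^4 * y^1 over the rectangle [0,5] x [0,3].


By Fubini's theorem, the double integral factors as a product of single integrals:
Step 1: integral_0^5 x^4 dx = [x^5/5] from 0 to 5
     = 5^5/5 = 625
Step 2: integral_0^3 y^1 dy = [y^2/2] from 0 to 3
     = 3^2/2 = 4.5
Step 3: Double integral = 625 * 4.5 = 2812.5


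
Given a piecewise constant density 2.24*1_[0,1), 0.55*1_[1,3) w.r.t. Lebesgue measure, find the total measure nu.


Integrate each piece of the Radon-Nikodym derivative:
Step 1: integral_0^1 2.24 dx = 2.24*(1-0) = 2.24*1 = 2.24
Step 2: integral_1^3 0.55 dx = 0.55*(3-1) = 0.55*2 = 1.1
Total: 2.24 + 1.1 = 3.34


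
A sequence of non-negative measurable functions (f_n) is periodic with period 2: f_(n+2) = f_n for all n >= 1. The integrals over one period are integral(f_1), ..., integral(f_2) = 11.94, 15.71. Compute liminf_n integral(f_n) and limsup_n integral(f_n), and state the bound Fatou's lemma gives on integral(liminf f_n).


The sequence (integral(f_n)) is periodic with period 2, repeating the values 11.94, 15.71 indefinitely.
Step 1: For a periodic sequence, every tail (a_m, a_(m+1), ...) contains all 2 period values infinitely often.
Step 2: Hence inf of every tail = min of the period values = min(11.94, 15.71) = 11.94.
        liminf_n integral(f_n) = sup over m of (inf of tail from m) = 11.94.
Step 3: Similarly sup of every tail = max of the period values = 15.71.
        limsup_n integral(f_n) = 15.71.
Step 4: Fatou's lemma: integral(liminf_n f_n) <= liminf_n integral(f_n) = 11.94.
        So the integral of the pointwise liminf is at most 11.94.


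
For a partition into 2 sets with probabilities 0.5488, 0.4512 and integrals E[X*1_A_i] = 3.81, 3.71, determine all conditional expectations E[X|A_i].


For each cell A_i: E[X|A_i] = E[X*1_A_i] / P(A_i)
Step 1: E[X|A_1] = 3.81 / 0.5488 = 6.94242
Step 2: E[X|A_2] = 3.71 / 0.4512 = 8.222518
Verification: E[X] = sum E[X*1_A_i] = 3.81 + 3.71 = 7.52


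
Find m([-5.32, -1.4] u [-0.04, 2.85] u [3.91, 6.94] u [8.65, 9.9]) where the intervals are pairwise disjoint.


For pairwise disjoint intervals, m(union) = sum of lengths.
= (-1.4 - -5.32) + (2.85 - -0.04) + (6.94 - 3.91) + (9.9 - 8.65)
= 3.92 + 2.89 + 3.03 + 1.25
= 11.09


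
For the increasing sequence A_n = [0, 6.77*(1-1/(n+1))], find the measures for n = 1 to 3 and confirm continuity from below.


By continuity of measure from below: if A_n increases to A, then m(A_n) -> m(A).
Here A = [0, 6.77], so m(A) = 6.77
Step 1: a_1 = 6.77*(1 - 1/2) = 3.385, m(A_1) = 3.385
Step 2: a_2 = 6.77*(1 - 1/3) = 4.5133, m(A_2) = 4.5133
Step 3: a_3 = 6.77*(1 - 1/4) = 5.0775, m(A_3) = 5.0775
Limit: m(A_n) -> m([0,6.77]) = 6.77


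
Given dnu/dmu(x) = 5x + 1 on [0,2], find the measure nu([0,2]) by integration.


nu(A) = integral_A (dnu/dmu) dmu = integral_0^2 (5x + 1) dx
Step 1: Antiderivative F(x) = (5/2)x^2 + 1x
Step 2: F(2) = (5/2)*2^2 + 1*2 = 10 + 2 = 12
Step 3: F(0) = (5/2)*0^2 + 1*0 = 0.0 + 0 = 0.0
Step 4: nu([0,2]) = F(2) - F(0) = 12 - 0.0 = 12


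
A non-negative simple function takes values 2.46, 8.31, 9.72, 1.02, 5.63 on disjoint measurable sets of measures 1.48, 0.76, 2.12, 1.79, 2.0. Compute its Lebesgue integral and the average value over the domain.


Step 1: Integral = sum(value_i * measure_i)
= 2.46*1.48 + 8.31*0.76 + 9.72*2.12 + 1.02*1.79 + 5.63*2.0
= 3.6408 + 6.3156 + 20.6064 + 1.8258 + 11.26
= 43.6486
Step 2: Total measure of domain = 1.48 + 0.76 + 2.12 + 1.79 + 2.0 = 8.15
Step 3: Average value = 43.6486 / 8.15 = 5.355656


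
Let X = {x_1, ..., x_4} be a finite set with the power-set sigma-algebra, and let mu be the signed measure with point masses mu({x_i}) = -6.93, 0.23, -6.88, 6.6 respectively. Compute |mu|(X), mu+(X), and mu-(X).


Step 1: Every measurable set is a union of atoms (the cells / points), so a Hahn decomposition is
  obtained by grouping atoms by sign: P = union of atoms with mu > 0, N = union of the remaining atoms.
  Atoms in P (indices): 2, 4;  atoms in N (indices): 1, 3
  Positive values: 0.23, 6.6
  Negative values: -6.93, -6.88
Step 2: mu+(X) = mu(P) = sum of positive atom values = 6.83
Step 3: mu-(X) = -mu(N) = sum of |negative atom values| = 13.81
Step 4: |mu|(X) = mu+(X) + mu-(X) = 6.83 + 13.81 = 20.64


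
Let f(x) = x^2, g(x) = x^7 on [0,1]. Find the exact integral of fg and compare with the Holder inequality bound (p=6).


Step 1: Exact integral of f*g = integral(x^9, 0, 1) = 1/10
     = 0.1
Step 2: Holder bound with p=6, q=1.2:
  ||f||_p = (integral x^12 dx)^(1/6) = (1/13)^(1/6) = 0.652143
  ||g||_q = (integral x^8.4 dx)^(1/1.2) = (1/9.4)^(1/1.2) = 0.154547
Step 3: Holder bound = ||f||_p * ||g||_q = 0.652143 * 0.154547 = 0.100787
Verification: 0.1 <= 0.100787 (Holder holds)


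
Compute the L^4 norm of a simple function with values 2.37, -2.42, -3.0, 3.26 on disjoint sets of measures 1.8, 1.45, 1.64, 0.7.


Step 1: Compute |f_i|^4 for each value:
  |2.37|^4 = 31.549566
  |-2.42|^4 = 34.297421
  |-3.0|^4 = 81
  |3.26|^4 = 112.945882
Step 2: Multiply by measures and sum:
  31.549566 * 1.8 = 56.789218
  34.297421 * 1.45 = 49.73126
  81 * 1.64 = 132.84
  112.945882 * 0.7 = 79.062117
Sum = 56.789218 + 49.73126 + 132.84 + 79.062117 = 318.422596
Step 3: Take the p-th root:
||f||_4 = (318.422596)^(1/4) = 4.224263


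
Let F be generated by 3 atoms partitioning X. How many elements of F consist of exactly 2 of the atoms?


Each element of F is a union of some subset of the 3 atoms.
Elements that are unions of exactly 2 atoms correspond to 2-element subsets of the 3 atoms.
Count = C(3, 2) = 3! / (2! * 1!) = 3.


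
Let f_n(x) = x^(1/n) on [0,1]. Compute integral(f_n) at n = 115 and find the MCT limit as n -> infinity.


At n = 115: f_115(x) = x^(1/115).
Step 1: integral(x^(1/115), 0, 1) = [x^(1/115+1) / (1/115+1)] from 0 to 1
     = 1 / (1/115 + 1) = 1 / ((115+1)/115) = 115/(115+1)
     = 115/116 = 0.991379
Step 2: As n -> infinity, f_n(x) = x^(1/n) -> 1 for x in (0,1], and f_n is increasing in n.
By MCT, lim_n integral(f_n) = integral(lim_n f_n) = integral(1, 0, 1) = 1.
Step 3: Verify convergence: 115/116 = 0.991379 -> 1


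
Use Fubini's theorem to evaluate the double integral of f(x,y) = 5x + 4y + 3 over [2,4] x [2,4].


By Fubini, integrate in x first, then y.
Step 1: Fix y, integrate over x in [2,4]:
  integral(5x + 4y + 3, x=2..4)
  = 5*(4^2 - 2^2)/2 + (4y + 3)*(4 - 2)
  = 30 + (4y + 3)*2
  = 30 + 8y + 6
  = 36 + 8y
Step 2: Integrate over y in [2,4]:
  integral(36 + 8y, y=2..4)
  = 36*2 + 8*(4^2 - 2^2)/2
  = 72 + 48
  = 120


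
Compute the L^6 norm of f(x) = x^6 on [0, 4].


Step 1: ||f||_6 = (integral_0^4 |x^6|^6 dx)^(1/6)
     = (integral_0^4 x^36 dx)^(1/6)
Step 2: integral_0^4 x^36 dx = [x^37/(37)] from 0 to 4 = 4^37/37
     = 18889465931478580854784/37 = 5.105261e+20
Step 3: ||f||_6 = (5.105261e+20)^(1/6) = 2827.068463


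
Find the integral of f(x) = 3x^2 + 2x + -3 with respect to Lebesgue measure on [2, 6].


The Lebesgue integral of a Riemann-integrable function agrees with the Riemann integral.
Antiderivative F(x) = (3/3)x^3 + (2/2)x^2 + -3x
F(6) = (3/3)*6^3 + (2/2)*6^2 + -3*6
     = (3/3)*216 + (2/2)*36 + -3*6
     = 216 + 36 + -18
     = 234
F(2) = 6
Integral = F(6) - F(2) = 234 - 6 = 228


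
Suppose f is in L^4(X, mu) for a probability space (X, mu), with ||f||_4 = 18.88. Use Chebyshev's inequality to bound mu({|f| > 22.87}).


Chebyshev/Markov inequality: mu(|f| > eps) <= (||f||_p / eps)^p
Step 1: ||f||_4 / eps = 18.88 / 22.87 = 0.825536
Step 2: Raise to power p = 4:
  (0.825536)^4 = 0.464455
Step 3: Therefore mu(|f| > 22.87) <= 0.464455


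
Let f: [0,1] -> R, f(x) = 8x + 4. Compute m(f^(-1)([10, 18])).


f^(-1)([10, 18]) = {x : 10 <= 8x + 4 <= 18}
Solving: (10 - 4)/8 <= x <= (18 - 4)/8
= [0.75, 1.75]
Intersecting with [0,1]: [0.75, 1]
Measure = 1 - 0.75 = 0.25


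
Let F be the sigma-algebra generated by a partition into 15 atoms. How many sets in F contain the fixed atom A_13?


Each element of F is a union of some subset S of the 15 atoms.
The element contains A_13 iff A_13 is in S.
So we count subsets S of {A_1,...,A_15} with A_13 in S: choose freely among the other 14 atoms.
Count = 2^(15-1) = 2^14 = 16384.


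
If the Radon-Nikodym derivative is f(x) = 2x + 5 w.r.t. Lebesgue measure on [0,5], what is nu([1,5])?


nu(A) = integral_A (dnu/dmu) dmu = integral_1^5 (2x + 5) dx
Step 1: Antiderivative F(x) = (2/2)x^2 + 5x
Step 2: F(5) = (2/2)*5^2 + 5*5 = 25 + 25 = 50
Step 3: F(1) = (2/2)*1^2 + 5*1 = 1 + 5 = 6
Step 4: nu([1,5]) = F(5) - F(1) = 50 - 6 = 44


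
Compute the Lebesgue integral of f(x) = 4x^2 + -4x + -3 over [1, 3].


The Lebesgue integral of a Riemann-integrable function agrees with the Riemann integral.
Antiderivative F(x) = (4/3)x^3 + (-4/2)x^2 + -3x
F(3) = (4/3)*3^3 + (-4/2)*3^2 + -3*3
     = (4/3)*27 + (-4/2)*9 + -3*3
     = 36 + -18 + -9
     = 9
F(1) = -3.666667
Integral = F(3) - F(1) = 9 - -3.666667 = 12.666667


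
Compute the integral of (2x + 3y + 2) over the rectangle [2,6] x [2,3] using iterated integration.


By Fubini, integrate in x first, then y.
Step 1: Fix y, integrate over x in [2,6]:
  integral(2x + 3y + 2, x=2..6)
  = 2*(6^2 - 2^2)/2 + (3y + 2)*(6 - 2)
  = 32 + (3y + 2)*4
  = 32 + 12y + 8
  = 40 + 12y
Step 2: Integrate over y in [2,3]:
  integral(40 + 12y, y=2..3)
  = 40*1 + 12*(3^2 - 2^2)/2
  = 40 + 30
  = 70


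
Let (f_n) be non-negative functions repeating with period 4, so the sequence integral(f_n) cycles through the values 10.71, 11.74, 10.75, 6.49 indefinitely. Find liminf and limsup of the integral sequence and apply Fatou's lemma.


The sequence (integral(f_n)) is periodic with period 4, repeating the values 10.71, 11.74, 10.75, 6.49 indefinitely.
Step 1: For a periodic sequence, every tail (a_m, a_(m+1), ...) contains all 4 period values infinitely often.
Step 2: Hence inf of every tail = min of the period values = min(10.71, 11.74, 10.75, 6.49) = 6.49.
        liminf_n integral(f_n) = sup over m of (inf of tail from m) = 6.49.
Step 3: Similarly sup of every tail = max of the period values = 11.74.
        limsup_n integral(f_n) = 11.74.
Step 4: Fatou's lemma: integral(liminf_n f_n) <= liminf_n integral(f_n) = 6.49.
        So the integral of the pointwise liminf is at most 6.49.


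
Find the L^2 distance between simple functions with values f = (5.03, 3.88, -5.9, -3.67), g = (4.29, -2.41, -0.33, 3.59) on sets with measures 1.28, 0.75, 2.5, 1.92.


Step 1: Compute differences f_i - g_i:
  5.03 - 4.29 = 0.74
  3.88 - -2.41 = 6.29
  -5.9 - -0.33 = -5.57
  -3.67 - 3.59 = -7.26
Step 2: Compute |diff|^2 * measure for each set:
  |0.74|^2 * 1.28 = 0.5476 * 1.28 = 0.700928
  |6.29|^2 * 0.75 = 39.5641 * 0.75 = 29.673075
  |-5.57|^2 * 2.5 = 31.0249 * 2.5 = 77.56225
  |-7.26|^2 * 1.92 = 52.7076 * 1.92 = 101.198592
Step 3: Sum = 209.134845
Step 4: ||f-g||_2 = (209.134845)^(1/2) = 14.461495


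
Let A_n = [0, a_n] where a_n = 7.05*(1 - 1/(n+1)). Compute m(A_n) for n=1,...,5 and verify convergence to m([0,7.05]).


By continuity of measure from below: if A_n increases to A, then m(A_n) -> m(A).
Here A = [0, 7.05], so m(A) = 7.05
Step 1: a_1 = 7.05*(1 - 1/2) = 3.525, m(A_1) = 3.525
Step 2: a_2 = 7.05*(1 - 1/3) = 4.7, m(A_2) = 4.7
Step 3: a_3 = 7.05*(1 - 1/4) = 5.2875, m(A_3) = 5.2875
Step 4: a_4 = 7.05*(1 - 1/5) = 5.64, m(A_4) = 5.64
Step 5: a_5 = 7.05*(1 - 1/6) = 5.875, m(A_5) = 5.875
Limit: m(A_n) -> m([0,7.05]) = 7.05


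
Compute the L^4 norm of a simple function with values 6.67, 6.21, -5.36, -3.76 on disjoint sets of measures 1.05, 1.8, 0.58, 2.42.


Step 1: Compute |f_i|^4 for each value:
  |6.67|^4 = 1979.262223
  |6.21|^4 = 1487.189809
  |-5.36|^4 = 825.389916
  |-3.76|^4 = 199.871734
Step 2: Multiply by measures and sum:
  1979.262223 * 1.05 = 2078.225334
  1487.189809 * 1.8 = 2676.941656
  825.389916 * 0.58 = 478.726151
  199.871734 * 2.42 = 483.689596
Sum = 2078.225334 + 2676.941656 + 478.726151 + 483.689596 = 5717.582737
Step 3: Take the p-th root:
||f||_4 = (5717.582737)^(1/4) = 8.695671


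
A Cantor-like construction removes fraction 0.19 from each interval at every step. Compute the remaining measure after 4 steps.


Step 1: At each step, fraction remaining = 1 - 0.19 = 0.81
Step 2: After 4 steps, measure = (0.81)^4
Step 3: Computing the power step by step:
  After step 1: 0.81
  After step 2: 0.6561
  After step 3: 0.531441
  After step 4: 0.430467
Result = 0.430467
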